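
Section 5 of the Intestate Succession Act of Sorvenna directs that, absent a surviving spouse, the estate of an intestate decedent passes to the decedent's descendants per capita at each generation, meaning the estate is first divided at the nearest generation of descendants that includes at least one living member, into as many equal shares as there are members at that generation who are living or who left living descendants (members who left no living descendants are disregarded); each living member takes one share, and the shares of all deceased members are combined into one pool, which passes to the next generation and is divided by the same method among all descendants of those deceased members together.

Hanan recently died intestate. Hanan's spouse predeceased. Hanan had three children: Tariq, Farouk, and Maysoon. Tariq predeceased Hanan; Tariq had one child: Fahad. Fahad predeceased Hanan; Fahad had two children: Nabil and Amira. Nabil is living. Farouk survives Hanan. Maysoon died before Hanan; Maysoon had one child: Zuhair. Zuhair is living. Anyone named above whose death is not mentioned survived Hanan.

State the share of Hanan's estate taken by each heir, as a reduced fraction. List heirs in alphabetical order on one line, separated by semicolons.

There is no surviving spouse, so the entire estate passes to Hanan's descendants per capita at each generation.
At generation 1 (Tariq, Farouk, Maysoon) there are 3 shares of (1)/3 = 1/3 each.
Living: Farouk — each takes 1/3.
Deceased: Tariq and Maysoon. Their combined 2/3 is pooled and carried to generation 2.
At generation 2 (Fahad, Zuhair) there are 2 shares of (2/3)/2 = 1/3 each.
Living: Zuhair — each takes 1/3.
Deceased: Fahad. That 1/3 share is carried to generation 3.
At generation 3 (Nabil, Amira) there are 2 shares of (1/3)/2 = 1/6 each.
Living: Nabil and Amira — each takes 1/6.

Amira 1/6; Farouk 1/3; Nabil 1/6; Zuhair 1/3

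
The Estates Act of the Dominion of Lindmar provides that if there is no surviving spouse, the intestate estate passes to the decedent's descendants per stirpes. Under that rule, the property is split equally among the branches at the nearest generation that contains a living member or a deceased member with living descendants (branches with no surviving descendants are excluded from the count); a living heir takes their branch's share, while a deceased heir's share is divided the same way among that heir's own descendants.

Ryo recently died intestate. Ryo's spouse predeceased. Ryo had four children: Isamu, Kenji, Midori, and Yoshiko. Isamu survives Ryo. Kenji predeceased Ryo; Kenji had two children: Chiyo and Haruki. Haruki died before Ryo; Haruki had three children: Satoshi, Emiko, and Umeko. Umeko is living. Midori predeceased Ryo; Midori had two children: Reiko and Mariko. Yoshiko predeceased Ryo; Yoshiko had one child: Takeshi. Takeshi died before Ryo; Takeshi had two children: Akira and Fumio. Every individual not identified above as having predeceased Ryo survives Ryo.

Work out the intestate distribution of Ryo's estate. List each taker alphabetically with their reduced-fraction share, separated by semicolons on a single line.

There is no surviving spouse, so the entire estate passes to Ryo's descendants per stirpes.
The estate is divided into 4 equal shares of 1/4 among Isamu, Kenji, Midori, Yoshiko.
Isamu is living and takes 1/4.
Kenji predeceased; the 1/4 allotted to Kenji's branch passes to Kenji's issue by representation.
The 1/4 is divided into 2 equal shares of 1/8 among Chiyo, Haruki.
Chiyo is living and takes 1/8.
Haruki predeceased; the 1/8 allotted to Haruki's branch passes to Haruki's issue by representation.
The 1/8 is divided into 3 equal shares of 1/24 among Satoshi, Emiko, Umeko.
Satoshi is living and takes 1/24.
Emiko is living and takes 1/24.
Umeko is living and takes 1/24.
Midori predeceased; the 1/4 allotted to Midori's branch passes to Midori's issue by representation.
The 1/4 is divided into 2 equal shares of 1/8 among Reiko, Mariko.
Reiko is living and takes 1/8.
Mariko is living and takes 1/8.
Yoshiko predeceased; the 1/4 allotted to Yoshiko's branch passes to Yoshiko's issue by representation.
Takeshi's line is the sole branch at this level, so the full 1/4 passes to Takeshi's issue by representation.
The 1/4 is divided into 2 equal shares of 1/8 among Akira, Fumio.
Akira is living and takes 1/8.
Fumio is living and takes 1/8.

Akira 1/8; Chiyo 1/8; Emiko 1/24; Fumio 1/8; Isamu 1/4; Mariko 1/8; Reiko 1/8; Satoshi 1/24; Umeko 1/24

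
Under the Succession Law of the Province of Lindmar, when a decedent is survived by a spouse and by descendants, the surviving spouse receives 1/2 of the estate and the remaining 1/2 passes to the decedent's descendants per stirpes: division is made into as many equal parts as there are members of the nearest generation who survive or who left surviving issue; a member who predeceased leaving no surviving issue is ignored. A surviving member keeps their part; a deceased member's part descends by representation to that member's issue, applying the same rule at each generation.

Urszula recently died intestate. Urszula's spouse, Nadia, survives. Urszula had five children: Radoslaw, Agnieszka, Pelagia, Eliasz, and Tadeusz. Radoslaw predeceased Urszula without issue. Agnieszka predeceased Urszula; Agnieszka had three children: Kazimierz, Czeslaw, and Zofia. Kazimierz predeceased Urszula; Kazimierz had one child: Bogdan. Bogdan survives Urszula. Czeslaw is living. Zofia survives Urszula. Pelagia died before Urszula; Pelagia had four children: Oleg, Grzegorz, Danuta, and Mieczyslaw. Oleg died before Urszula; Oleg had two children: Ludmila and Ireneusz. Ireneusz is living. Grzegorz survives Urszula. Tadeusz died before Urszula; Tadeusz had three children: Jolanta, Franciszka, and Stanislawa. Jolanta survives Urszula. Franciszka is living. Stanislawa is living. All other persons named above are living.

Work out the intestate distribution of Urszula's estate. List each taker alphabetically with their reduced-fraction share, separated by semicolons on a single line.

Nadia, as surviving spouse, takes 1/2.
The remaining 1/2 passes to Urszula's descendants per stirpes.
Radoslaw left no surviving issue, so that branch lapses and is disregarded.
The 1/2 is divided into 4 equal shares of 1/8 among Agnieszka, Pelagia, Eliasz, Tadeusz.
Agnieszka predeceased; the 1/8 allotted to Agnieszka's branch passes to Agnieszka's issue by representation.
The 1/8 is divided into 3 equal shares of 1/24 among Kazimierz, Czeslaw, Zofia.
Kazimierz predeceased; the 1/24 allotted to Kazimierz's branch passes to Kazimierz's issue by representation.
Bogdan is the sole taker at this level and receives the full 1/24.
Czeslaw is living and takes 1/24.
Zofia is living and takes 1/24.
Pelagia predeceased; the 1/8 allotted to Pelagia's branch passes to Pelagia's issue by representation.
The 1/8 is divided into 4 equal shares of 1/32 among Oleg, Grzegorz, Danuta, Mieczyslaw.
Oleg predeceased; the 1/32 allotted to Oleg's branch passes to Oleg's issue by representation.
The 1/32 is divided into 2 equal shares of 1/64 among Ludmila, Ireneusz.
Ludmila is living and takes 1/64.
Ireneusz is living and takes 1/64.
Grzegorz is living and takes 1/32.
Danuta is living and takes 1/32.
Mieczyslaw is living and takes 1/32.
Eliasz is living and takes 1/8.
Tadeusz predeceased; the 1/8 allotted to Tadeusz's branch passes to Tadeusz's issue by representation.
The 1/8 is divided into 3 equal shares of 1/24 among Jolanta, Franciszka, Stanislawa.
Jolanta is living and takes 1/24.
Franciszka is living and takes 1/24.
Stanislawa is living and takes 1/24.

Bogdan 1/24; Czeslaw 1/24; Danuta 1/32; Eliasz 1/8; Franciszka 1/24; Grzegorz 1/32; Ireneusz 1/64; Jolanta 1/24; Ludmila 1/64; Mieczyslaw 1/32; Nadia 1/2; Stanislawa 1/24; Zofia 1/24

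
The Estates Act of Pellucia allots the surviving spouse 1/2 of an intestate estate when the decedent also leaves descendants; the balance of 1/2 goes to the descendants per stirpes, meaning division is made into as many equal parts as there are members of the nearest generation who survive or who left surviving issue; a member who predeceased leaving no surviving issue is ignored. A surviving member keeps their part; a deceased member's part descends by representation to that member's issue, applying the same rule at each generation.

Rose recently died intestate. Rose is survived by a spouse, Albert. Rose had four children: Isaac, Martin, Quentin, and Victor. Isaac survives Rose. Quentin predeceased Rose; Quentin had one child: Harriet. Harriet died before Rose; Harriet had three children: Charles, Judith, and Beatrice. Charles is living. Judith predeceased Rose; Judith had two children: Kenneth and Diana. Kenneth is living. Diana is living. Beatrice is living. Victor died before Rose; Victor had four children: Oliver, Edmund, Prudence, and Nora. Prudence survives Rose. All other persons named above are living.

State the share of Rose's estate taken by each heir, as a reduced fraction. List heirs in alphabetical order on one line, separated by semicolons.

Albert 1/2; Beatrice 1/24; Charles 1/24; Diana 1/48; Edmund 1/32; Isaac 1/8; Kenneth 1/48; Martin 1/8; Nora 1/32; Oliver 1/32; Prudence 1/32

Albert, as surviving spouse, takes 1/2.
The remaining 1/2 passes to Rose's descendants per stirpes.
The 1/2 is divided into 4 equal shares of 1/8 among Isaac, Martin, Quentin, Victor.
Isaac is living and takes 1/8.
Martin is living and takes 1/8.
Quentin predeceased; the 1/8 allotted to Quentin's branch passes to Quentin's issue by representation.
Harriet's line is the sole branch at this level, so the full 1/8 passes to Harriet's issue by representation.
The 1/8 is divided into 3 equal shares of 1/24 among Charles, Judith, Beatrice.
Charles is living and takes 1/24.
Judith predeceased; the 1/24 allotted to Judith's branch passes to Judith's issue by representation.
The 1/24 is divided into 2 equal shares of 1/48 among Kenneth, Diana.
Kenneth is living and takes 1/48.
Diana is living and takes 1/48.
Beatrice is living and takes 1/24.
Victor predeceased; the 1/8 allotted to Victor's branch passes to Victor's issue by representation.
The 1/8 is divided into 4 equal shares of 1/32 among Oliver, Edmund, Prudence, Nora.
Oliver is living and takes 1/32.
Edmund is living and takes 1/32.
Prudence is living and takes 1/32.
Nora is living and takes 1/32.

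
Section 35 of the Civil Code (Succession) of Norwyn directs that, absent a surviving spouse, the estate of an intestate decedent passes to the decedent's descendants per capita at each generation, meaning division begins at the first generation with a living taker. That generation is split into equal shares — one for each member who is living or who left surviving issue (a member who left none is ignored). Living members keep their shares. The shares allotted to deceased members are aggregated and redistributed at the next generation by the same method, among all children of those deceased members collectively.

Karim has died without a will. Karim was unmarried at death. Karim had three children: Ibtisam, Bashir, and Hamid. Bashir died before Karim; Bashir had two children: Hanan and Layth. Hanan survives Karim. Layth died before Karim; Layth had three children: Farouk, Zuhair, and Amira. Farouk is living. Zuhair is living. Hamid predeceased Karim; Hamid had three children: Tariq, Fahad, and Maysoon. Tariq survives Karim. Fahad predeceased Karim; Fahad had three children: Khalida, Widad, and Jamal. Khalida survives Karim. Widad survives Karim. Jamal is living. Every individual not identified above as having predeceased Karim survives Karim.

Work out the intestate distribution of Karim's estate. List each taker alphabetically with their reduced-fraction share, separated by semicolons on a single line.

Amira 2/45; Farouk 2/45; Hanan 2/15; Ibtisam 1/3; Jamal 2/45; Khalida 2/45; Maysoon 2/15; Tariq 2/15; Widad 2/45; Zuhair 2/45

There is no surviving spouse, so the entire estate passes to Karim's descendants per capita at each generation.
At generation 1 (Ibtisam, Bashir, Hamid) there are 3 shares of (1)/3 = 1/3 each.
Living: Ibtisam — each takes 1/3.
Deceased: Bashir and Hamid. Their combined 2/3 is pooled and carried to generation 2.
At generation 2 (Hanan, Layth, Tariq, Fahad, Maysoon) there are 5 shares of (2/3)/5 = 2/15 each.
Living: Hanan, Tariq, and Maysoon — each takes 2/15.
Deceased: Layth and Fahad. Their combined 4/15 is pooled and carried to generation 3.
At generation 3 (Farouk, Zuhair, Amira, Khalida, Widad, Jamal) there are 6 shares of (4/15)/6 = 2/45 each.
Living: Farouk, Zuhair, Amira, Khalida, Widad, and Jamal — each takes 2/45.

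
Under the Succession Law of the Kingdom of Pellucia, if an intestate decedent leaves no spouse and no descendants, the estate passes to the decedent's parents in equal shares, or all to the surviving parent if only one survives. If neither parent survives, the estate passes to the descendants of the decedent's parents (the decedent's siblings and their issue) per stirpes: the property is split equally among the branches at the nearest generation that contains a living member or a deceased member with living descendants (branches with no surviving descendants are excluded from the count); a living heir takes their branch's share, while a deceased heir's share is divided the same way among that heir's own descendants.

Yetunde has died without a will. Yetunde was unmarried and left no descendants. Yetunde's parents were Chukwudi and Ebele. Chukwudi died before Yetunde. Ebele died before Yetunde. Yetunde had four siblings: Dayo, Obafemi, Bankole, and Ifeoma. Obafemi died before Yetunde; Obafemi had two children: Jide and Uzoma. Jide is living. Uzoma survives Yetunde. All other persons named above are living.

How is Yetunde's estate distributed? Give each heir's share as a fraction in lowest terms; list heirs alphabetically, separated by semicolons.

Neither parent survives and there are no descendants, so the estate passes to Yetunde's siblings and their issue per stirpes.
The estate is divided into 4 equal shares of 1/4 among Dayo, Obafemi, Bankole, Ifeoma.
Dayo is living and takes 1/4.
Obafemi predeceased; the 1/4 allotted to Obafemi's branch passes to Obafemi's issue by representation.
The 1/4 is divided into 2 equal shares of 1/8 among Jide, Uzoma.
Jide is living and takes 1/8.
Uzoma is living and takes 1/8.
Bankole is living and takes 1/4.
Ifeoma is living and takes 1/4.

Bankole 1/4; Dayo 1/4; Ifeoma 1/4; Jide 1/8; Uzoma 1/8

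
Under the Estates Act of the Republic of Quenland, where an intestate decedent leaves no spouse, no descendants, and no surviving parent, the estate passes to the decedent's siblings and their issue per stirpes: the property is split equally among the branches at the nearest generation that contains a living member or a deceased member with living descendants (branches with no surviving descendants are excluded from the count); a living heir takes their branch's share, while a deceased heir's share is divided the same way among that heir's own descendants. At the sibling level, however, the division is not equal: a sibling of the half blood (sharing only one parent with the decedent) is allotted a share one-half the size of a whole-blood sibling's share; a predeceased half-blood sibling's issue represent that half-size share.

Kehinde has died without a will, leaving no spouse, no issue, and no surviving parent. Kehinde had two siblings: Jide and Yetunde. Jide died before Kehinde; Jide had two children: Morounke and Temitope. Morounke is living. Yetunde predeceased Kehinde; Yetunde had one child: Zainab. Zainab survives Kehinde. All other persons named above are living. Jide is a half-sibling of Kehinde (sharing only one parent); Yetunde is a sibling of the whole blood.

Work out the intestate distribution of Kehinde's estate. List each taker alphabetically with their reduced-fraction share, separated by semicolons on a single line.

Morounke 1/6; Temitope 1/6; Zainab 2/3

No spouse, descendants, or parent survives, so the estate passes to Kehinde's siblings per stirpes.
Half-blood siblings count for one-half the weight of whole-blood siblings at the initial division.
Dividing 1 in proportion to weights (total weight 3/2): Jide (weight 1/2) → 1/3; Yetunde (weight 1) → 2/3.
Jide predeceased; the 1/3 allotted to Jide's branch passes to Jide's issue by representation.
The 1/3 is divided into 2 equal shares of 1/6 among Morounke, Temitope.
Morounke is living and takes 1/6.
Temitope is living and takes 1/6.
Yetunde predeceased; the 2/3 allotted to Yetunde's branch passes to Yetunde's issue by representation.
Zainab is the sole taker at this level and receives the full 2/3.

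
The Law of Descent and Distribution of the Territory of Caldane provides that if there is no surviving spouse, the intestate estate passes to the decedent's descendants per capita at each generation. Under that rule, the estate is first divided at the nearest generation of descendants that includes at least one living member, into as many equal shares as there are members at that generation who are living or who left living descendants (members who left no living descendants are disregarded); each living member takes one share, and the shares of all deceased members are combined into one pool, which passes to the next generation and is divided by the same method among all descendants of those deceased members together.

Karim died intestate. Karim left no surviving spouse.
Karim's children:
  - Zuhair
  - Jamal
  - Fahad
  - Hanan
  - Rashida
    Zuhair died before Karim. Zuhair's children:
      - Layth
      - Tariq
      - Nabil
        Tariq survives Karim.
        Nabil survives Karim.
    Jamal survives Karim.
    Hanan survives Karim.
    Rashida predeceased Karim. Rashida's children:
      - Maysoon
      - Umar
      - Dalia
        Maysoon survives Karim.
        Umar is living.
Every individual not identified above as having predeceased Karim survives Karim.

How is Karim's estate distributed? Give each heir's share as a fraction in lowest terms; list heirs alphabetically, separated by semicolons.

There is no surviving spouse, so the entire estate passes to Karim's descendants per capita at each generation.
At generation 1 (Zuhair, Jamal, Fahad, Hanan, Rashida) there are 5 shares of (1)/5 = 1/5 each.
Living: Jamal, Fahad, and Hanan — each takes 1/5.
Deceased: Zuhair and Rashida. Their combined 2/5 is pooled and carried to generation 2.
At generation 2 (Layth, Tariq, Nabil, Maysoon, Umar, Dalia) there are 6 shares of (2/5)/6 = 1/15 each.
Living: Layth, Tariq, Nabil, Maysoon, Umar, and Dalia — each takes 1/15.

Dalia 1/15; Fahad 1/5; Hanan 1/5; Jamal 1/5; Layth 1/15; Maysoon 1/15; Nabil 1/15; Tariq 1/15; Umar 1/15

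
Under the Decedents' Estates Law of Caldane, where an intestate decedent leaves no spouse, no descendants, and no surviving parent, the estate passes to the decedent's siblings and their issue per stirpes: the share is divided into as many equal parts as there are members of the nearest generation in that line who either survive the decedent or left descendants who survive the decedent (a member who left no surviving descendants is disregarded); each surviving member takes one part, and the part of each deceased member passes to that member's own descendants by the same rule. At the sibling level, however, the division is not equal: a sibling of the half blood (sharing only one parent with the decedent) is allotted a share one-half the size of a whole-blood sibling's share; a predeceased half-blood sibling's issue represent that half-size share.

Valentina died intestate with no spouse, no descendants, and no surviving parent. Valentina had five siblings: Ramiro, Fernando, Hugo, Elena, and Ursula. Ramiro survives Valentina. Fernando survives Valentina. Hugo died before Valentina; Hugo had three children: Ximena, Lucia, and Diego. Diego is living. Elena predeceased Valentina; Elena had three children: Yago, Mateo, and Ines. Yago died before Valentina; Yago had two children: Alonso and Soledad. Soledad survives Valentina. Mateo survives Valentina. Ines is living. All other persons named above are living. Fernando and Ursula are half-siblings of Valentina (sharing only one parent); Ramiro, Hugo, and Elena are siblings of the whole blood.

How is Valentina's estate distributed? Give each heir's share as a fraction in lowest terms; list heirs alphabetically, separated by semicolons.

No spouse, descendants, or parent survives, so the estate passes to Valentina's siblings per stirpes.
Half-blood siblings count for one-half the weight of whole-blood siblings at the initial division.
Dividing 1 in proportion to weights (total weight 4): Ramiro (weight 1) → 1/4; Fernando (weight 1/2) → 1/8; Hugo (weight 1) → 1/4; Elena (weight 1) → 1/4; Ursula (weight 1/2) → 1/8.
Ramiro is living and takes 1/4.
Fernando is living and takes 1/8.
Hugo predeceased; the 1/4 allotted to Hugo's branch passes to Hugo's issue by representation.
The 1/4 is divided into 3 equal shares of 1/12 among Ximena, Lucia, Diego.
Ximena is living and takes 1/12.
Lucia is living and takes 1/12.
Diego is living and takes 1/12.
Elena predeceased; the 1/4 allotted to Elena's branch passes to Elena's issue by representation.
The 1/4 is divided into 3 equal shares of 1/12 among Yago, Mateo, Ines.
Yago predeceased; the 1/12 allotted to Yago's branch passes to Yago's issue by representation.
The 1/12 is divided into 2 equal shares of 1/24 among Alonso, Soledad.
Alonso is living and takes 1/24.
Soledad is living and takes 1/24.
Mateo is living and takes 1/12.
Ines is living and takes 1/12.
Ursula is living and takes 1/8.

Alonso 1/24; Diego 1/12; Fernando 1/8; Ines 1/12; Lucia 1/12; Mateo 1/12; Ramiro 1/4; Soledad 1/24; Ursula 1/8; Ximena 1/12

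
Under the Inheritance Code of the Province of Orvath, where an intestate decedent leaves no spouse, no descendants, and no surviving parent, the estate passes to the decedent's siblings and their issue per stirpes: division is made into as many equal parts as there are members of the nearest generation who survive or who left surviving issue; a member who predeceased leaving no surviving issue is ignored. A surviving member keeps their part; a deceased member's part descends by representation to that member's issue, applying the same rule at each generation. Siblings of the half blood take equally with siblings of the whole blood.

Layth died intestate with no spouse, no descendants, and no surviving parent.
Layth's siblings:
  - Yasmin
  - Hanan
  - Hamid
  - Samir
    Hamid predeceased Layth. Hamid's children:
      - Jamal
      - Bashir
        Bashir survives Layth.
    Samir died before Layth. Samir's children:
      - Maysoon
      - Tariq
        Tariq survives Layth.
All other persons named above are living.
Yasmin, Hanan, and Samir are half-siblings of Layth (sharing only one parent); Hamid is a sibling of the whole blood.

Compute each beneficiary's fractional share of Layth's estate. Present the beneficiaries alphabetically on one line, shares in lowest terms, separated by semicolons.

No spouse, descendants, or parent survives, so the estate passes to Layth's siblings per stirpes.
Half-blood and whole-blood siblings take equally under the stated rule.
The estate is divided into 4 equal shares of 1/4 among Yasmin, Hanan, Hamid, Samir.
Yasmin is living and takes 1/4.
Hanan is living and takes 1/4.
Hamid predeceased; the 1/4 allotted to Hamid's branch passes to Hamid's issue by representation.
The 1/4 is divided into 2 equal shares of 1/8 among Jamal, Bashir.
Jamal is living and takes 1/8.
Bashir is living and takes 1/8.
Samir predeceased; the 1/4 allotted to Samir's branch passes to Samir's issue by representation.
The 1/4 is divided into 2 equal shares of 1/8 among Maysoon, Tariq.
Maysoon is living and takes 1/8.
Tariq is living and takes 1/8.

Bashir 1/8; Hanan 1/4; Jamal 1/8; Maysoon 1/8; Tariq 1/8; Yasmin 1/4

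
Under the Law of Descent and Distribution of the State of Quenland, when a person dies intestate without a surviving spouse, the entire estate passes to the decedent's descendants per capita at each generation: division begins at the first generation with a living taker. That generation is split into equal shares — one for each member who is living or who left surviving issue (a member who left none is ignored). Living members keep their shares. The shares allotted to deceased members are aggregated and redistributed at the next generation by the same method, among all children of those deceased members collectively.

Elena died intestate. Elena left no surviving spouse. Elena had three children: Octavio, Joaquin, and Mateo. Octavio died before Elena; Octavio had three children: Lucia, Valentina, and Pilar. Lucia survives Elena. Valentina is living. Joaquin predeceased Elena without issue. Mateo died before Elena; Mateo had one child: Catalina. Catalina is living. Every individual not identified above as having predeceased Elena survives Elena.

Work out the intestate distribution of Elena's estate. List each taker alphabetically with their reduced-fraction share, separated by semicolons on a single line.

There is no surviving spouse, so the entire estate passes to Elena's descendants per capita at each generation.
No one at generation 1 (Octavio, Mateo) is living; moving to the next generation.
At generation 2 (Lucia, Valentina, Pilar, Catalina) there are 4 shares of (1)/4 = 1/4 each.
Living: Lucia, Valentina, Pilar, and Catalina — each takes 1/4.

Catalina 1/4; Lucia 1/4; Pilar 1/4; Valentina 1/4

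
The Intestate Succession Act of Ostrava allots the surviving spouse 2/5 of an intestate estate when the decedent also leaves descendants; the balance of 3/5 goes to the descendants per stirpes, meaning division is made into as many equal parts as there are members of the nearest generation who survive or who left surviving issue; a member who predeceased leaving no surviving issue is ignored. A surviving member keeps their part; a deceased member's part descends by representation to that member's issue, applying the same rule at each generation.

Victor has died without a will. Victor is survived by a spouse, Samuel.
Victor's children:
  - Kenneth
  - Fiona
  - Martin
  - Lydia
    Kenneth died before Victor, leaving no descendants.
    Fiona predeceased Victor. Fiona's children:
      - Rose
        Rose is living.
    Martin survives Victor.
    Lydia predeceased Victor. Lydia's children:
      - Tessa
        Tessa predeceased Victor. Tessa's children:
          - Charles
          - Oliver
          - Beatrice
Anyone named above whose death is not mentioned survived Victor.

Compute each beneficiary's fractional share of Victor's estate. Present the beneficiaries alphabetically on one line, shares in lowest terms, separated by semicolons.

Samuel, as surviving spouse, takes 2/5.
The remaining 3/5 passes to Victor's descendants per stirpes.
Kenneth left no surviving issue, so that branch lapses and is disregarded.
The 3/5 is divided into 3 equal shares of 1/5 among Fiona, Martin, Lydia.
Fiona predeceased; the 1/5 allotted to Fiona's branch passes to Fiona's issue by representation.
Rose is the sole taker at this level and receives the full 1/5.
Martin is living and takes 1/5.
Lydia predeceased; the 1/5 allotted to Lydia's branch passes to Lydia's issue by representation.
Tessa's line is the sole branch at this level, so the full 1/5 passes to Tessa's issue by representation.
The 1/5 is divided into 3 equal shares of 1/15 among Charles, Oliver, Beatrice.
Charles is living and takes 1/15.
Oliver is living and takes 1/15.
Beatrice is living and takes 1/15.

Beatrice 1/15; Charles 1/15; Martin 1/5; Oliver 1/15; Rose 1/5; Samuel 2/5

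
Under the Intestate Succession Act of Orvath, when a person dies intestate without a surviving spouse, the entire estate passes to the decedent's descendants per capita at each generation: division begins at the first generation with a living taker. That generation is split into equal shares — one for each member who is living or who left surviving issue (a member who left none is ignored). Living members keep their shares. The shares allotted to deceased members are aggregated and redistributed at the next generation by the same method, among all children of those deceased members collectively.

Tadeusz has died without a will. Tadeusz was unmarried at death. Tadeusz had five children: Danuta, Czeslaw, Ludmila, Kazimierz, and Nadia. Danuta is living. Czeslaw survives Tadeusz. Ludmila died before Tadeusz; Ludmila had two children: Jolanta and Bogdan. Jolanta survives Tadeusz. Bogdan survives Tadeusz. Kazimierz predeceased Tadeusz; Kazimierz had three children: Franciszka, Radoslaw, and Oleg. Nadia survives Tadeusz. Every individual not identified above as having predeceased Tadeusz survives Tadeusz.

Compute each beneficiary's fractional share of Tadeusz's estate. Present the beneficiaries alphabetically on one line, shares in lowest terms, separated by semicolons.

Bogdan 2/25; Czeslaw 1/5; Danuta 1/5; Franciszka 2/25; Jolanta 2/25; Nadia 1/5; Oleg 2/25; Radoslaw 2/25

There is no surviving spouse, so the entire estate passes to Tadeusz's descendants per capita at each generation.
At generation 1 (Danuta, Czeslaw, Ludmila, Kazimierz, Nadia) there are 5 shares of (1)/5 = 1/5 each.
Living: Danuta, Czeslaw, and Nadia — each takes 1/5.
Deceased: Ludmila and Kazimierz. Their combined 2/5 is pooled and carried to generation 2.
At generation 2 (Jolanta, Bogdan, Franciszka, Radoslaw, Oleg) there are 5 shares of (2/5)/5 = 2/25 each.
Living: Jolanta, Bogdan, Franciszka, Radoslaw, and Oleg — each takes 2/25.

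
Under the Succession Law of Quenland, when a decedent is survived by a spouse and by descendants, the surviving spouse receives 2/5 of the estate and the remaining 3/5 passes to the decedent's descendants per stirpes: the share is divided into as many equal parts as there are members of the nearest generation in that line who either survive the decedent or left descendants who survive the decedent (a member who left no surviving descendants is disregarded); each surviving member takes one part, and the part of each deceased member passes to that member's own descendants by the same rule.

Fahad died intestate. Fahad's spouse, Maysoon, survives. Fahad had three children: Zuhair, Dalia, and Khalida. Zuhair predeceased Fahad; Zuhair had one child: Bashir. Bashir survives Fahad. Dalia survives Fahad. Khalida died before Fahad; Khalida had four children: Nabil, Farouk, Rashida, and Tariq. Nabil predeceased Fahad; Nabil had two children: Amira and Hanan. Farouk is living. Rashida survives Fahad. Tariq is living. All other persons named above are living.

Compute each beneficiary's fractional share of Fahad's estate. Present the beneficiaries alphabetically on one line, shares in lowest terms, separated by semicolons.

Amira 1/40; Bashir 1/5; Dalia 1/5; Farouk 1/20; Hanan 1/40; Maysoon 2/5; Rashida 1/20; Tariq 1/20

Maysoon, as surviving spouse, takes 2/5.
The remaining 3/5 passes to Fahad's descendants per stirpes.
The 3/5 is divided into 3 equal shares of 1/5 among Zuhair, Dalia, Khalida.
Zuhair predeceased; the 1/5 allotted to Zuhair's branch passes to Zuhair's issue by representation.
Bashir is the sole taker at this level and receives the full 1/5.
Dalia is living and takes 1/5.
Khalida predeceased; the 1/5 allotted to Khalida's branch passes to Khalida's issue by representation.
The 1/5 is divided into 4 equal shares of 1/20 among Nabil, Farouk, Rashida, Tariq.
Nabil predeceased; the 1/20 allotted to Nabil's branch passes to Nabil's issue by representation.
The 1/20 is divided into 2 equal shares of 1/40 among Amira, Hanan.
Amira is living and takes 1/40.
Hanan is living and takes 1/40.
Farouk is living and takes 1/20.
Rashida is living and takes 1/20.
Tariq is living and takes 1/20.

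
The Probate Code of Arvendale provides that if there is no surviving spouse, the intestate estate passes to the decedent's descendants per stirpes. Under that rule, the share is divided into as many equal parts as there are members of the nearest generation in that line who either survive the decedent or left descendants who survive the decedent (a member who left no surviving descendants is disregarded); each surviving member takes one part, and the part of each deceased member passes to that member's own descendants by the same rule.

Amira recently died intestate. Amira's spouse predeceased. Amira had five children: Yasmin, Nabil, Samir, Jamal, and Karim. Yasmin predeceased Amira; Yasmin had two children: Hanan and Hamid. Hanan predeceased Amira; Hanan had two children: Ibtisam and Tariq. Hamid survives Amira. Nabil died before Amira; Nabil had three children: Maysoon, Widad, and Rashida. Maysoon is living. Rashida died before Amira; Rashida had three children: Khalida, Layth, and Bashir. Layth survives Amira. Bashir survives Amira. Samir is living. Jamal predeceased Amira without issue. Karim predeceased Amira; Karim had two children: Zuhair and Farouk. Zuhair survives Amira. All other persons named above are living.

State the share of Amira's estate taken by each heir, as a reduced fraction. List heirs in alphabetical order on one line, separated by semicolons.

There is no surviving spouse, so the entire estate passes to Amira's descendants per stirpes.
Jamal left no surviving issue, so that branch lapses and is disregarded.
The estate is divided into 4 equal shares of 1/4 among Yasmin, Nabil, Samir, Karim.
Yasmin predeceased; the 1/4 allotted to Yasmin's branch passes to Yasmin's issue by representation.
The 1/4 is divided into 2 equal shares of 1/8 among Hanan, Hamid.
Hanan predeceased; the 1/8 allotted to Hanan's branch passes to Hanan's issue by representation.
The 1/8 is divided into 2 equal shares of 1/16 among Ibtisam, Tariq.
Ibtisam is living and takes 1/16.
Tariq is living and takes 1/16.
Hamid is living and takes 1/8.
Nabil predeceased; the 1/4 allotted to Nabil's branch passes to Nabil's issue by representation.
The 1/4 is divided into 3 equal shares of 1/12 among Maysoon, Widad, Rashida.
Maysoon is living and takes 1/12.
Widad is living and takes 1/12.
Rashida predeceased; the 1/12 allotted to Rashida's branch passes to Rashida's issue by representation.
The 1/12 is divided into 3 equal shares of 1/36 among Khalida, Layth, Bashir.
Khalida is living and takes 1/36.
Layth is living and takes 1/36.
Bashir is living and takes 1/36.
Samir is living and takes 1/4.
Karim predeceased; the 1/4 allotted to Karim's branch passes to Karim's issue by representation.
The 1/4 is divided into 2 equal shares of 1/8 among Zuhair, Farouk.
Zuhair is living and takes 1/8.
Farouk is living and takes 1/8.

Bashir 1/36; Farouk 1/8; Hamid 1/8; Ibtisam 1/16; Khalida 1/36; Layth 1/36; Maysoon 1/12; Samir 1/4; Tariq 1/16; Widad 1/12; Zuhair 1/8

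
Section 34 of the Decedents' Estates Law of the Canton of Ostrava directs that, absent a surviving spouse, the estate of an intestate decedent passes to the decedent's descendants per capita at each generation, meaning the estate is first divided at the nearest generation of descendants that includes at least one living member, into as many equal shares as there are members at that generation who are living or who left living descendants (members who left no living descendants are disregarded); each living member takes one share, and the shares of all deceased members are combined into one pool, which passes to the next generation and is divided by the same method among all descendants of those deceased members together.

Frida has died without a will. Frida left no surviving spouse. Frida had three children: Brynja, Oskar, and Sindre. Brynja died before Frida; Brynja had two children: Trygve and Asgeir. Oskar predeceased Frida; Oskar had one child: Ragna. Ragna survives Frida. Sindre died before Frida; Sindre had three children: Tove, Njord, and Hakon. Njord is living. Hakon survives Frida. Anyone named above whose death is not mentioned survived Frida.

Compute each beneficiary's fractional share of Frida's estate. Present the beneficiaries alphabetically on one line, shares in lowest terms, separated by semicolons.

There is no surviving spouse, so the entire estate passes to Frida's descendants per capita at each generation.
No one at generation 1 (Brynja, Oskar, Sindre) is living; moving to the next generation.
At generation 2 (Trygve, Asgeir, Ragna, Tove, Njord, Hakon) there are 6 shares of (1)/6 = 1/6 each.
Living: Trygve, Asgeir, Ragna, Tove, Njord, and Hakon — each takes 1/6.

Asgeir 1/6; Hakon 1/6; Njord 1/6; Ragna 1/6; Tove 1/6; Trygve 1/6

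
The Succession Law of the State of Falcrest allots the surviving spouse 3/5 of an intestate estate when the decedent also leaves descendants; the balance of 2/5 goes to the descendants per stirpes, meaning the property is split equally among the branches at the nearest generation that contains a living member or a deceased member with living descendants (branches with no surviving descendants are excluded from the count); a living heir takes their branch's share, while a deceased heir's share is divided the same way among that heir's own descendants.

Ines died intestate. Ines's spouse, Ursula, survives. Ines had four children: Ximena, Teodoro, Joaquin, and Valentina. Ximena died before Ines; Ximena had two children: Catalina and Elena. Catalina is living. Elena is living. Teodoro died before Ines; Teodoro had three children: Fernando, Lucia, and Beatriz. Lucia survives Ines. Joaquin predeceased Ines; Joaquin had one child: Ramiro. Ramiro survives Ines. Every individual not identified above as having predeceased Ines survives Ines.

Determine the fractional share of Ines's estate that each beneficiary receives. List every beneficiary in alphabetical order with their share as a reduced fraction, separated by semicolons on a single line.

Beatriz 1/30; Catalina 1/20; Elena 1/20; Fernando 1/30; Lucia 1/30; Ramiro 1/10; Ursula 3/5; Valentina 1/10

Ursula, as surviving spouse, takes 3/5.
The remaining 2/5 passes to Ines's descendants per stirpes.
The 2/5 is divided into 4 equal shares of 1/10 among Ximena, Teodoro, Joaquin, Valentina.
Ximena predeceased; the 1/10 allotted to Ximena's branch passes to Ximena's issue by representation.
The 1/10 is divided into 2 equal shares of 1/20 among Catalina, Elena.
Catalina is living and takes 1/20.
Elena is living and takes 1/20.
Teodoro predeceased; the 1/10 allotted to Teodoro's branch passes to Teodoro's issue by representation.
The 1/10 is divided into 3 equal shares of 1/30 among Fernando, Lucia, Beatriz.
Fernando is living and takes 1/30.
Lucia is living and takes 1/30.
Beatriz is living and takes 1/30.
Joaquin predeceased; the 1/10 allotted to Joaquin's branch passes to Joaquin's issue by representation.
Ramiro is the sole taker at this level and receives the full 1/10.
Valentina is living and takes 1/10.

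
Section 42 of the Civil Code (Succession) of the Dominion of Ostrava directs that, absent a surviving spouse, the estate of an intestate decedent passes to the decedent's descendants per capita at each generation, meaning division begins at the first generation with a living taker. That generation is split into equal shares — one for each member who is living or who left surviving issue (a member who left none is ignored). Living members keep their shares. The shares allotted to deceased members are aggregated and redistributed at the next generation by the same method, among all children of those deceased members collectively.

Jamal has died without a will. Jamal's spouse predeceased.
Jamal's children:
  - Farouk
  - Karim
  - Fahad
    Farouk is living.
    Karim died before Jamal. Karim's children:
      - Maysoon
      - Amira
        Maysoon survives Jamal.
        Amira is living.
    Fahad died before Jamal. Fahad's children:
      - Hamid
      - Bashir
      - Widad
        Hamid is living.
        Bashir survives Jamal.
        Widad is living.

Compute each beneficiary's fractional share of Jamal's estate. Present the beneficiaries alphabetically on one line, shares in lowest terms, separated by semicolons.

Amira 2/15; Bashir 2/15; Farouk 1/3; Hamid 2/15; Maysoon 2/15; Widad 2/15

There is no surviving spouse, so the entire estate passes to Jamal's descendants per capita at each generation.
At generation 1 (Farouk, Karim, Fahad) there are 3 shares of (1)/3 = 1/3 each.
Living: Farouk — each takes 1/3.
Deceased: Karim and Fahad. Their combined 2/3 is pooled and carried to generation 2.
At generation 2 (Maysoon, Amira, Hamid, Bashir, Widad) there are 5 shares of (2/3)/5 = 2/15 each.
Living: Maysoon, Amira, Hamid, Bashir, and Widad — each takes 2/15.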